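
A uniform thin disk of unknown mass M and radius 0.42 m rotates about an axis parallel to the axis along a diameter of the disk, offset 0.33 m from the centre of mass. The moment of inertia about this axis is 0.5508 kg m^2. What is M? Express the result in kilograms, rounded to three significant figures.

3.60

I = I_cm + Md² = (1/4)MR² + Md² = M·[0.25·(0.42)² + (0.33)²] = M·0.153.
So M = 0.5508 / 0.153 = 3.6 kg.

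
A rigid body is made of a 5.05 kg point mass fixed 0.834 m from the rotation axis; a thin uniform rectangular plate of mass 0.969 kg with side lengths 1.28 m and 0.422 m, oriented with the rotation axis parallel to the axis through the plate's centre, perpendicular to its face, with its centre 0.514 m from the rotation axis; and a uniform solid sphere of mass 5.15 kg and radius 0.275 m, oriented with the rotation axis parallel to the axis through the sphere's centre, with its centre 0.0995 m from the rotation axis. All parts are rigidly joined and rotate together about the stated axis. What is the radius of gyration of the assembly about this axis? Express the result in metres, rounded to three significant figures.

Point mass: I_cm = 0; centre at d = 0.834 m, so I = I_cm + Md² gives I = 0 + (5.05)(0.834)² = 3.5126 kg m².
Rectangular plate: I_cm = (1/12)M(a²+b²) = (1/12)(0.969)[(1.28)² + (0.422)²] = 0.14668 kg m²; centre at d = 0.514 m, so I = I_cm + Md² gives I = 0.14668 + (0.969)(0.514)² = 0.40269 kg m².
Solid sphere: I_cm = (2/5)MR² = (2/5)(5.15)(0.275)² = 0.15579 kg m²; centre at d = 0.0995 m, so I = I_cm + Md² gives I = 0.15579 + (5.15)(0.0995)² = 0.20677 kg m².
Total I = 4.122 kg m²; total mass M = 11.169 kg.
k = √(I/M) = √(4.122/11.169) = 0.6075 m.

0.608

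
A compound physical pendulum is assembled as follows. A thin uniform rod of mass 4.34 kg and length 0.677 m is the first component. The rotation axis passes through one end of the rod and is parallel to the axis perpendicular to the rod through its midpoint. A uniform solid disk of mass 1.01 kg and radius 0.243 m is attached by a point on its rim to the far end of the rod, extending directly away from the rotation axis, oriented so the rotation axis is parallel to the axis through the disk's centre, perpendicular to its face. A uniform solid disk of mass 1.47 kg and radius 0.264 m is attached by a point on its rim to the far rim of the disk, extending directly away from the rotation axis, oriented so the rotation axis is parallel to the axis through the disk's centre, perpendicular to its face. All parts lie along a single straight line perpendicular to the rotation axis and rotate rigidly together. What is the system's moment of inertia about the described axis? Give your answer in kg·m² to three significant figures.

Thin rod: I_cm = (1/12)ML² = (1/12)(4.34)(0.677)² = 0.16576 kg·m²; centre at d = 0.3385 m, so I = I_cm + Md² gives I = 0.16576 + (4.34)(0.3385)² = 0.66305 kg·m².
Solid disk: I_cm = (1/2)MR² = (1/2)(1.01)(0.243)² = 0.02982 kg·m²; centre at d = 0.3385 + 0.3385 + 0.243 = 0.92 m, so I = I_cm + Md² gives I = 0.02982 + (1.01)(0.92)² = 0.88468 kg·m².
Solid disk: I_cm = (1/2)MR² = (1/2)(1.47)(0.264)² = 0.051227 kg·m²; centre at d = 0.3385 + 0.3385 + 0.243 + 0.243 + 0.264 = 1.427 m, so I = I_cm + Md² gives I = 0.051227 + (1.47)(1.427)² = 3.0446 kg·m².
Total I = 0.66305 + 0.88468 + 3.0446 = 4.5924 kg·m².

4.59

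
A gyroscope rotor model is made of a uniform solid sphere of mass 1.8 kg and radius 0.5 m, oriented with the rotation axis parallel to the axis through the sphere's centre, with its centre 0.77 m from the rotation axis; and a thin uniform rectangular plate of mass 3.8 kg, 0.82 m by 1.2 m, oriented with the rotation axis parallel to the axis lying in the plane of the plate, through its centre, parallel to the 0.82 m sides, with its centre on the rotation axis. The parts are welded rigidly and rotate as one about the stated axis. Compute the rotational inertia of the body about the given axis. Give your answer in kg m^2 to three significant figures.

Solid sphere: I_cm = (2/5)MR² = (2/5)(1.8)(0.5)² = 0.18 kg m^2; centre at d = 0.77 m, so the parallel axis theorem gives I = 0.18 + (1.8)(0.77)² = 1.2472 kg m^2.
Rectangular plate: I_cm = (1/12)Mb² = (1/12)(3.8)(1.2)² = 0.456 kg m^2; axis through the centre, so I = 0.456 kg m^2.
Total I = 1.2472 + 0.456 = 1.7032 kg m^2.

1.70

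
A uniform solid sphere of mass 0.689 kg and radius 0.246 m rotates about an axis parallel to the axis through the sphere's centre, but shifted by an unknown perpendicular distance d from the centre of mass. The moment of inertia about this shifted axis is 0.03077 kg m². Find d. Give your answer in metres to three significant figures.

About the centre-of-mass axis, I_cm = (2/5)MR² = (2/5)(0.689)(0.246)² = 0.016678 kg m².
Parallel axis theorem: I = I_cm + Md², so Md² = 0.03077 − 0.016678 = 0.014092 kg m².
d = √(0.014092 / 0.689) = 0.14301 m.

0.143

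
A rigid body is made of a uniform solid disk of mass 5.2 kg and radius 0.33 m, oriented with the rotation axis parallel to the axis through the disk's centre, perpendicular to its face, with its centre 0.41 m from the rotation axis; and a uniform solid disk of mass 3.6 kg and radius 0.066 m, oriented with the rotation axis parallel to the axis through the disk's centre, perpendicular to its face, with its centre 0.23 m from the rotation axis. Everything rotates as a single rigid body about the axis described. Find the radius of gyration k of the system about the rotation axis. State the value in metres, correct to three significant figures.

0.392

Solid disk: I_cm = (1/2)MR² = (1/2)(5.2)(0.33)² = 0.28314 kg m²; centre at d = 0.41 m, so I = I_cm + Md² gives I = 0.28314 + (5.2)(0.41)² = 1.1573 kg m².
Solid disk: I_cm = (1/2)MR² = (1/2)(3.6)(0.066)² = 0.0078408 kg m²; centre at d = 0.23 m, so I = I_cm + Md² gives I = 0.0078408 + (3.6)(0.23)² = 0.19828 kg m².
Total I = 1.3555 kg m²; total mass M = 8.8 kg.
k = √(I/M) = √(1.3555/8.8) = 0.39248 m.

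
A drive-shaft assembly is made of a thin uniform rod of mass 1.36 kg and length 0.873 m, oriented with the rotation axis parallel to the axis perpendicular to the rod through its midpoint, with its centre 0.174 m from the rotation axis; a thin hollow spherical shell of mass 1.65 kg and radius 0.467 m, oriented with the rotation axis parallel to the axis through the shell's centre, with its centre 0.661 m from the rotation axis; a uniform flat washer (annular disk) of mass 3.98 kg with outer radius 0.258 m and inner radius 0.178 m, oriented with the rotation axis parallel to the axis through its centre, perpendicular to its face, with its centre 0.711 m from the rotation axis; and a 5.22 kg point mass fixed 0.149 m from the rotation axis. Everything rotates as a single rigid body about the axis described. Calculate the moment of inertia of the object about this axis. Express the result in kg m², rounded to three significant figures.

3.41

Thin rod: I_cm = (1/12)ML² = (1/12)(1.36)(0.873)² = 0.086375 kg m²; centre at d = 0.174 m, so I = I_cm + Md² gives I = 0.086375 + (1.36)(0.174)² = 0.12755 kg m².
Spherical shell: I_cm = (2/3)MR² = (2/3)(1.65)(0.467)² = 0.2399 kg m²; centre at d = 0.661 m, so I = I_cm + Md² gives I = 0.2399 + (1.65)(0.661)² = 0.96082 kg m².
Annular disk: I_cm = (1/2)M(R²+r²) = (1/2)(3.98)[(0.258)² + (0.178)²] = 0.19551 kg m²; centre at d = 0.711 m, so I = I_cm + Md² gives I = 0.19551 + (3.98)(0.711)² = 2.2075 kg m².
Point mass: I_cm = 0; centre at d = 0.149 m, so I = I_cm + Md² gives I = 0 + (5.22)(0.149)² = 0.11589 kg m².
Total I = 0.12755 + 0.96082 + 2.2075 + 0.11589 = 3.4117 kg m².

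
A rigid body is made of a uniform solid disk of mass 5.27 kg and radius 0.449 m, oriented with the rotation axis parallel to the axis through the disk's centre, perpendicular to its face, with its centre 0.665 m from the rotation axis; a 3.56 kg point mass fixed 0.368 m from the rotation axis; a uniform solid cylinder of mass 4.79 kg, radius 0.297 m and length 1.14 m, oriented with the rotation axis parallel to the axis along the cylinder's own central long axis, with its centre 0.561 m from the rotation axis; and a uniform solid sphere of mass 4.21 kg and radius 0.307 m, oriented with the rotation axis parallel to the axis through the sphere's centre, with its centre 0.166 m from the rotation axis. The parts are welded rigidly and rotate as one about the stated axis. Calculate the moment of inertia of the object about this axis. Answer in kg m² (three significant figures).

Solid disk: I_cm = (1/2)MR² = (1/2)(5.27)(0.449)² = 0.53122 kg m²; centre at d = 0.665 m, so I = I_cm + Md² gives I = 0.53122 + (5.27)(0.665)² = 2.8617 kg m².
Point mass: I_cm = 0; centre at d = 0.368 m, so I = I_cm + Md² gives I = 0 + (3.56)(0.368)² = 0.48211 kg m².
Solid cylinder: I_cm = (1/2)MR² = (1/2)(4.79)(0.297)² = 0.21126 kg m²; centre at d = 0.561 m, so I = I_cm + Md² gives I = 0.21126 + (4.79)(0.561)² = 1.7188 kg m².
Solid sphere: I_cm = (2/5)MR² = (2/5)(4.21)(0.307)² = 0.15872 kg m²; centre at d = 0.166 m, so I = I_cm + Md² gives I = 0.15872 + (4.21)(0.166)² = 0.27473 kg m².
Total I = 2.8617 + 0.48211 + 1.7188 + 0.27473 = 5.3374 kg m².

5.34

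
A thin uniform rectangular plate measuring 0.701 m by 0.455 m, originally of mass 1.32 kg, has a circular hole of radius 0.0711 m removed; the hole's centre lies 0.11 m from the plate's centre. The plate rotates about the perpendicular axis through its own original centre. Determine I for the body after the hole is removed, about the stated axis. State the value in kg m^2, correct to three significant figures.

0.0759

Unpierced body about its centre: I₀ = (1/12)M(a²+b²) = (1/12)(1.32)[(0.701)² + (0.455)²] = 0.076827 kg m^2.
The removed disk has mass m = M·πr²/(ab) = (1.32)·π(0.0711)²/(0.701·0.455) = 0.065725 kg (same uniform areal density).
Its moment of inertia about the rotation axis (parallel-axis theorem): I_hole = (1/2)mr² + md² = (1/2)(0.065725)(0.0711)² + (0.065725)(0.11)² = 0.00096141 kg m^2.
Treating the hole as negative mass, I = I₀ − I_hole = 0.076827 − 0.00096141 = 0.075865 kg m^2.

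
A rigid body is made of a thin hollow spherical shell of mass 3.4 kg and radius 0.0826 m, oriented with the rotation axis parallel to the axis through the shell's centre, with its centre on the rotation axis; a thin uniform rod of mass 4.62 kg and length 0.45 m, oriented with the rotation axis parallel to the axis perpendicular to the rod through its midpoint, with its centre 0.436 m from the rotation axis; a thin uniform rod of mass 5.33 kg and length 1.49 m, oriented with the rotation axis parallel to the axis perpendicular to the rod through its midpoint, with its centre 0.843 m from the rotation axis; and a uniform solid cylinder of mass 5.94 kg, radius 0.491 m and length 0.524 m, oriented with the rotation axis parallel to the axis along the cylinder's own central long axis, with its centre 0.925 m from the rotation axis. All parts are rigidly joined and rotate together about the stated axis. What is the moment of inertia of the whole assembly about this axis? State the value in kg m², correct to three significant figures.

11.5

Spherical shell: I_cm = (2/3)MR² = (2/3)(3.4)(0.0826)² = 0.015465 kg m²; axis through the centre, so I = 0.015465 kg m².
Thin rod: I_cm = (1/12)ML² = (1/12)(4.62)(0.45)² = 0.077963 kg m²; centre at d = 0.436 m, so the parallel axis theorem gives I = 0.077963 + (4.62)(0.436)² = 0.95621 kg m².
Thin rod: I_cm = (1/12)ML² = (1/12)(5.33)(1.49)² = 0.98609 kg m²; centre at d = 0.843 m, so the parallel axis theorem gives I = 0.98609 + (5.33)(0.843)² = 4.7739 kg m².
Solid cylinder: I_cm = (1/2)MR² = (1/2)(5.94)(0.491)² = 0.71601 kg m²; centre at d = 0.925 m, so the parallel axis theorem gives I = 0.71601 + (5.94)(0.925)² = 5.7984 kg m².
Total I = 0.015465 + 0.95621 + 4.7739 + 5.7984 = 11.544 kg m².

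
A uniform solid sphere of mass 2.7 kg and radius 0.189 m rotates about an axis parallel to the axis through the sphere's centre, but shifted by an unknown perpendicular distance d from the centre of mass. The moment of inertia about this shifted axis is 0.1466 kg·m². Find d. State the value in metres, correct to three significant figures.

About the centre-of-mass axis, I_cm = (2/5)MR² = (2/5)(2.7)(0.189)² = 0.038579 kg·m².
Parallel axis theorem: I = I_cm + Md², so Md² = 0.1466 − 0.038579 = 0.10802 kg·m².
d = √(0.10802 / 2.7) = 0.20002 m.

0.200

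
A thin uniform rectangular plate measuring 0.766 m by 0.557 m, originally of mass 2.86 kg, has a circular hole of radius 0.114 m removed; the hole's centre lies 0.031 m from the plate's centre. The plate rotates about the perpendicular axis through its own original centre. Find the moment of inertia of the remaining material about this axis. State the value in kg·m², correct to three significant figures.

0.212

Unpierced body about its centre: I₀ = (1/12)M(a²+b²) = (1/12)(2.86)[(0.766)² + (0.557)²] = 0.21379 kg·m².
The removed disk has mass m = M·πr²/(ab) = (2.86)·π(0.114)²/(0.766·0.557) = 0.27368 kg (same uniform areal density).
Its moment of inertia about the rotation axis (parallel-axis theorem): I_hole = (1/2)mr² + md² = (1/2)(0.27368)(0.114)² + (0.27368)(0.031)² = 0.0020414 kg·m².
Treating the hole as negative mass, I = I₀ − I_hole = 0.21379 − 0.0020414 = 0.21174 kg·m².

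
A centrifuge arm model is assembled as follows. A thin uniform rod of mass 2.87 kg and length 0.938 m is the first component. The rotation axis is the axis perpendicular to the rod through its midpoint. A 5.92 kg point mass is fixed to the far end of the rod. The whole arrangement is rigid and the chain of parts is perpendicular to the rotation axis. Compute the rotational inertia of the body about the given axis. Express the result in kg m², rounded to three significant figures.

1.51

Thin rod: I_cm = (1/12)ML² = (1/12)(2.87)(0.938)² = 0.21043 kg m²; axis through the centre, so I = 0.21043 kg m².
Point mass: I_cm = 0; centre at d = 0.469 m, so I = I_cm + Md² gives I = 0 + (5.92)(0.469)² = 1.3022 kg m².
Total I = 0.21043 + 1.3022 = 1.5126 kg m².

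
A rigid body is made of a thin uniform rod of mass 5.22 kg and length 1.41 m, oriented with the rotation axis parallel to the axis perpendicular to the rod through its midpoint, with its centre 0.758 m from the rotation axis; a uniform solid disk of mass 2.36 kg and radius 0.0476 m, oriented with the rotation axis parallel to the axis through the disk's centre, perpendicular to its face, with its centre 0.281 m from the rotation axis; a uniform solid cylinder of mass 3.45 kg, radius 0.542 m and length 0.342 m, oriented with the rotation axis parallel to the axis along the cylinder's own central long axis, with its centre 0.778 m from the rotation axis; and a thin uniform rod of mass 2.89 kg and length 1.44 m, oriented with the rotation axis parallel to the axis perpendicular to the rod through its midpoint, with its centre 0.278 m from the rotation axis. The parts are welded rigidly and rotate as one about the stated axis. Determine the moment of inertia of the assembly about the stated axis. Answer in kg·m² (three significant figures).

7.37

Thin rod: I_cm = (1/12)ML² = (1/12)(5.22)(1.41)² = 0.86482 kg·m²; centre at d = 0.758 m, so the parallel axis theorem gives I = 0.86482 + (5.22)(0.758)² = 3.864 kg·m².
Solid disk: I_cm = (1/2)MR² = (1/2)(2.36)(0.0476)² = 0.0026736 kg·m²; centre at d = 0.281 m, so the parallel axis theorem gives I = 0.0026736 + (2.36)(0.281)² = 0.18902 kg·m².
Solid cylinder: I_cm = (1/2)MR² = (1/2)(3.45)(0.542)² = 0.50674 kg·m²; centre at d = 0.778 m, so the parallel axis theorem gives I = 0.50674 + (3.45)(0.778)² = 2.595 kg·m².
Thin rod: I_cm = (1/12)ML² = (1/12)(2.89)(1.44)² = 0.49939 kg·m²; centre at d = 0.278 m, so the parallel axis theorem gives I = 0.49939 + (2.89)(0.278)² = 0.72274 kg·m².
Total I = 3.864 + 0.18902 + 2.595 + 0.72274 = 7.3708 kg·m².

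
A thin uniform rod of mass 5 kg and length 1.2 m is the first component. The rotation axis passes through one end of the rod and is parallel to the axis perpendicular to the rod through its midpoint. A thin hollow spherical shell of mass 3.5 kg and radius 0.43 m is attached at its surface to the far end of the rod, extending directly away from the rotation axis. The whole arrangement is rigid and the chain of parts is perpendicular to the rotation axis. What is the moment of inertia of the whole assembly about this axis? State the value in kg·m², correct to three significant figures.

Thin rod: I_cm = (1/12)ML² = (1/12)(5)(1.2)² = 0.6 kg·m²; centre at d = 0.6 m, so the parallel axis theorem gives I = 0.6 + (5)(0.6)² = 2.4 kg·m².
Spherical shell: I_cm = (2/3)MR² = (2/3)(3.5)(0.43)² = 0.43143 kg·m²; centre at d = 0.6 + 0.6 + 0.43 = 1.63 m, so the parallel axis theorem gives I = 0.43143 + (3.5)(1.63)² = 9.7306 kg·m².
Total I = 2.4 + 9.7306 = 12.131 kg·m².

12.1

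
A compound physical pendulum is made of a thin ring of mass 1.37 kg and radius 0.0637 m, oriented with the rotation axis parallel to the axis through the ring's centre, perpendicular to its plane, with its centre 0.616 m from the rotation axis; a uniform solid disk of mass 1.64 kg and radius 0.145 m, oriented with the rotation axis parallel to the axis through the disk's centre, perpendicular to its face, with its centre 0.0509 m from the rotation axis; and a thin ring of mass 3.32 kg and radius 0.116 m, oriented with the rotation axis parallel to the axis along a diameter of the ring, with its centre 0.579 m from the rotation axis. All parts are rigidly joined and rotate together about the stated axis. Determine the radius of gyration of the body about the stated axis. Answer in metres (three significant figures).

Thin ring: I_cm = MR² = (1.37)(0.0637)² = 0.005559 kg·m²; centre at d = 0.616 m, so I = I_cm + Md² gives I = 0.005559 + (1.37)(0.616)² = 0.52541 kg·m².
Solid disk: I_cm = (1/2)MR² = (1/2)(1.64)(0.145)² = 0.01724 kg·m²; centre at d = 0.0509 m, so I = I_cm + Md² gives I = 0.01724 + (1.64)(0.0509)² = 0.021489 kg·m².
Thin ring: I_cm = (1/2)MR² = (1/2)(3.32)(0.116)² = 0.022337 kg·m²; centre at d = 0.579 m, so I = I_cm + Md² gives I = 0.022337 + (3.32)(0.579)² = 1.1353 kg·m².
Total I = 1.6822 kg·m²; total mass M = 6.33 kg.
k = √(I/M) = √(1.6822/6.33) = 0.51552 m.

0.516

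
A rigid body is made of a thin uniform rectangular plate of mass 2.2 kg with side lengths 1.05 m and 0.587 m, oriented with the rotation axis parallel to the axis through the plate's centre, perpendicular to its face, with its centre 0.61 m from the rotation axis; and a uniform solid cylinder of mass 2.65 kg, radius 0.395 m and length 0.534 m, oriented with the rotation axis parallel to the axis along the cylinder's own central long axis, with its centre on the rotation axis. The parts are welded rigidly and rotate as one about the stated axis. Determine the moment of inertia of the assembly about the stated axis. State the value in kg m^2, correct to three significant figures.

Rectangular plate: I_cm = (1/12)M(a²+b²) = (1/12)(2.2)[(1.05)² + (0.587)²] = 0.2653 kg m^2; centre at d = 0.61 m, so I = I_cm + Md² gives I = 0.2653 + (2.2)(0.61)² = 1.0839 kg m^2.
Solid cylinder: I_cm = (1/2)MR² = (1/2)(2.65)(0.395)² = 0.20673 kg m^2; axis through the centre, so I = 0.20673 kg m^2.
Total I = 1.0839 + 0.20673 = 1.2906 kg m^2.

1.29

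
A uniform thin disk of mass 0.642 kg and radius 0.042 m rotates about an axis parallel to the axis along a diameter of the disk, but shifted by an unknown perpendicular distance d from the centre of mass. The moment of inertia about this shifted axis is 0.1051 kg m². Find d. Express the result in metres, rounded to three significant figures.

0.404

About the centre-of-mass axis, I_cm = (1/4)MR² = (1/4)(0.642)(0.042)² = 0.00028312 kg m².
Parallel axis theorem: I = I_cm + Md², so Md² = 0.1051 − 0.00028312 = 0.10482 kg m².
d = √(0.10482 / 0.642) = 0.40406 m.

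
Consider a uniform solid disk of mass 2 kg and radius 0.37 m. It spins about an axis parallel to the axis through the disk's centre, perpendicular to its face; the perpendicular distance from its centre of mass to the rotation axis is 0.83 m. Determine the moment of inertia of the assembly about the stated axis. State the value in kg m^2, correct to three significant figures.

1.51

I_cm = (1/2)MR² = (1/2)(2)(0.37)² = 0.1369 kg m^2; centre at d = 0.83 m, so I = I_cm + Md² gives I = 0.1369 + (2)(0.83)² = 1.5147 kg m^2.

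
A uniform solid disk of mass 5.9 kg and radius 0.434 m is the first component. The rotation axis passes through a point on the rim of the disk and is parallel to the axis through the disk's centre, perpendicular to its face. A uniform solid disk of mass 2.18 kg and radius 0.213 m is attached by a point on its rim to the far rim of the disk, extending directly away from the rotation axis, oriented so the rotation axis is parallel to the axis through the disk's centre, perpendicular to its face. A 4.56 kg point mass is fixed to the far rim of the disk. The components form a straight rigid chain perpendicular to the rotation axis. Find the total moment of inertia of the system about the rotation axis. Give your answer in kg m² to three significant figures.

11.9

Solid disk: I_cm = (1/2)MR² = (1/2)(5.9)(0.434)² = 0.55565 kg m²; centre at d = 0.434 m, so I = I_cm + Md² gives I = 0.55565 + (5.9)(0.434)² = 1.667 kg m².
Solid disk: I_cm = (1/2)MR² = (1/2)(2.18)(0.213)² = 0.049452 kg m²; centre at d = 0.434 + 0.434 + 0.213 = 1.081 m, so I = I_cm + Md² gives I = 0.049452 + (2.18)(1.081)² = 2.5969 kg m².
Point mass: I_cm = 0; centre at d = 0.434 + 0.434 + 0.213 + 0.213 = 1.294 m, so I = I_cm + Md² gives I = 0 + (4.56)(1.294)² = 7.6354 kg m².
Total I = 1.667 + 2.5969 + 7.6354 = 11.899 kg m².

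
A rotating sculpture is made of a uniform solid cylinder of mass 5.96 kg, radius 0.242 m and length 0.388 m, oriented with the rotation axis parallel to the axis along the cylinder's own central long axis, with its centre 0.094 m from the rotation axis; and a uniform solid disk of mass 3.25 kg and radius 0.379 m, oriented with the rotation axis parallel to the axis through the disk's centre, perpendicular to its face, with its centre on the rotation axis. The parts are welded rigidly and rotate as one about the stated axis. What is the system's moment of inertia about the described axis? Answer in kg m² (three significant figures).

0.461

Solid cylinder: I_cm = (1/2)MR² = (1/2)(5.96)(0.242)² = 0.17452 kg m²; centre at d = 0.094 m, so I = I_cm + Md² gives I = 0.17452 + (5.96)(0.094)² = 0.22718 kg m².
Solid disk: I_cm = (1/2)MR² = (1/2)(3.25)(0.379)² = 0.23342 kg m²; axis through the centre, so I = 0.23342 kg m².
Total I = 0.22718 + 0.23342 = 0.4606 kg m².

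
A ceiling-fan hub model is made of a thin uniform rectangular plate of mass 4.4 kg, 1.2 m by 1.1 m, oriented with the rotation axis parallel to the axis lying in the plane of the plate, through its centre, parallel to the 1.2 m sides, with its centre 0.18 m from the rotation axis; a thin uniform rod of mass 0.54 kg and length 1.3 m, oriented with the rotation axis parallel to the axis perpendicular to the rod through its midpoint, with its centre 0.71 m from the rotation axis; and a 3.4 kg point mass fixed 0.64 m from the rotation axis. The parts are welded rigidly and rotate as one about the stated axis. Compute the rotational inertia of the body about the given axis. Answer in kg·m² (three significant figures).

Rectangular plate: I_cm = (1/12)Mb² = (1/12)(4.4)(1.1)² = 0.44367 kg·m²; centre at d = 0.18 m, so I = I_cm + Md² gives I = 0.44367 + (4.4)(0.18)² = 0.58623 kg·m².
Thin rod: I_cm = (1/12)ML² = (1/12)(0.54)(1.3)² = 0.07605 kg·m²; centre at d = 0.71 m, so I = I_cm + Md² gives I = 0.07605 + (0.54)(0.71)² = 0.34826 kg·m².
Point mass: I_cm = 0; centre at d = 0.64 m, so I = I_cm + Md² gives I = 0 + (3.4)(0.64)² = 1.3926 kg·m².
Total I = 0.58623 + 0.34826 + 1.3926 = 2.3271 kg·m².

2.33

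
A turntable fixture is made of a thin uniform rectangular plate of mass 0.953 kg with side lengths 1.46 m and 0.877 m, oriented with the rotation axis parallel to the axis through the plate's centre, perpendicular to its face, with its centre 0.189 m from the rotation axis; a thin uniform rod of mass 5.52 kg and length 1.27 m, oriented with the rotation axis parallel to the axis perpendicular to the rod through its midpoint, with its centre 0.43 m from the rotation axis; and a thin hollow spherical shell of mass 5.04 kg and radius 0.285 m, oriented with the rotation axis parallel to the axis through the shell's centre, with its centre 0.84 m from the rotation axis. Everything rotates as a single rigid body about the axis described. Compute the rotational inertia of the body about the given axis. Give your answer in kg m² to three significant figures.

Rectangular plate: I_cm = (1/12)M(a²+b²) = (1/12)(0.953)[(1.46)² + (0.877)²] = 0.23037 kg m²; centre at d = 0.189 m, so the parallel axis theorem gives I = 0.23037 + (0.953)(0.189)² = 0.26441 kg m².
Thin rod: I_cm = (1/12)ML² = (1/12)(5.52)(1.27)² = 0.74193 kg m²; centre at d = 0.43 m, so the parallel axis theorem gives I = 0.74193 + (5.52)(0.43)² = 1.7626 kg m².
Spherical shell: I_cm = (2/3)MR² = (2/3)(5.04)(0.285)² = 0.27292 kg m²; centre at d = 0.84 m, so the parallel axis theorem gives I = 0.27292 + (5.04)(0.84)² = 3.8291 kg m².
Total I = 0.26441 + 1.7626 + 3.8291 = 5.8561 kg m².

5.86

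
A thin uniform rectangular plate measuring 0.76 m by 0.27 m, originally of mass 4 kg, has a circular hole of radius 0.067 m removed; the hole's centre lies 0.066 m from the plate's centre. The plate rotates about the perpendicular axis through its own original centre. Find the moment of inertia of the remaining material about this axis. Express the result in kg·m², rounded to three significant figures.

0.215

Unpierced body about its centre: I₀ = (1/12)M(a²+b²) = (1/12)(4)[(0.76)² + (0.27)²] = 0.21683 kg·m².
The removed disk has mass m = M·πr²/(ab) = (4)·π(0.067)²/(0.76·0.27) = 0.2749 kg (same uniform areal density).
Its moment of inertia about the rotation axis (parallel-axis theorem): I_hole = (1/2)mr² + md² = (1/2)(0.2749)(0.067)² + (0.2749)(0.066)² = 0.0018145 kg·m².
Treating the hole as negative mass, I = I₀ − I_hole = 0.21683 − 0.0018145 = 0.21502 kg·m².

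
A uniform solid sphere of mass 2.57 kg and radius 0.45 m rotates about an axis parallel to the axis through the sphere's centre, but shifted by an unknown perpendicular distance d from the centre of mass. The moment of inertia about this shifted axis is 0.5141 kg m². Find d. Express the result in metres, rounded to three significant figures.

0.345

About the centre-of-mass axis, I_cm = (2/5)MR² = (2/5)(2.57)(0.45)² = 0.20817 kg m².
Parallel axis theorem: I = I_cm + Md², so Md² = 0.5141 − 0.20817 = 0.30593 kg m².
d = √(0.30593 / 2.57) = 0.34502 m.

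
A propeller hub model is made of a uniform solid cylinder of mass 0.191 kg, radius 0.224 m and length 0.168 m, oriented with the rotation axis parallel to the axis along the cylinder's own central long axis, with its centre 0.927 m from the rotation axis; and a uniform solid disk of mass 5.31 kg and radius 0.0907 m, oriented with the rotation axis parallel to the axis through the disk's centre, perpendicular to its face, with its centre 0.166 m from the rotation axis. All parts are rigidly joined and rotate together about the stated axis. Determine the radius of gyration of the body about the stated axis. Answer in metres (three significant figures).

0.248

Solid cylinder: I_cm = (1/2)MR² = (1/2)(0.191)(0.224)² = 0.0047918 kg m²; centre at d = 0.927 m, so the parallel axis theorem gives I = 0.0047918 + (0.191)(0.927)² = 0.16892 kg m².
Solid disk: I_cm = (1/2)MR² = (1/2)(5.31)(0.0907)² = 0.021841 kg m²; centre at d = 0.166 m, so the parallel axis theorem gives I = 0.021841 + (5.31)(0.166)² = 0.16816 kg m².
Total I = 0.33709 kg m²; total mass M = 5.501 kg.
k = √(I/M) = √(0.33709/5.501) = 0.24754 m.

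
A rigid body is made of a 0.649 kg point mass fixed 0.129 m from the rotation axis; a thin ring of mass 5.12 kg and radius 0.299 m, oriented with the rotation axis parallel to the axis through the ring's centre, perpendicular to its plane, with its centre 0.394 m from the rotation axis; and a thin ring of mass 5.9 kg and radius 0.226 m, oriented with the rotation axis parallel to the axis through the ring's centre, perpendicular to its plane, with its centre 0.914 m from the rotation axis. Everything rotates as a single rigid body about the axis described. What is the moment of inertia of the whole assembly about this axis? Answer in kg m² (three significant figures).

6.49

Point mass: I_cm = 0; centre at d = 0.129 m, so the parallel axis theorem gives I = 0 + (0.649)(0.129)² = 0.0108 kg m².
Thin ring: I_cm = MR² = (5.12)(0.299)² = 0.45773 kg m²; centre at d = 0.394 m, so the parallel axis theorem gives I = 0.45773 + (5.12)(0.394)² = 1.2525 kg m².
Thin ring: I_cm = MR² = (5.9)(0.226)² = 0.30135 kg m²; centre at d = 0.914 m, so the parallel axis theorem gives I = 0.30135 + (5.9)(0.914)² = 5.2302 kg m².
Total I = 0.0108 + 1.2525 + 5.2302 = 6.4935 kg m².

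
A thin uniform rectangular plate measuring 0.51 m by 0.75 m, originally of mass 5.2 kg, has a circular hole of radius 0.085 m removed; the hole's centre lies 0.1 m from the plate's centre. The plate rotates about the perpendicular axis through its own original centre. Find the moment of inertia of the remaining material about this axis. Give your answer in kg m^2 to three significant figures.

0.352

Unpierced body about its centre: I₀ = (1/12)M(a²+b²) = (1/12)(5.2)[(0.51)² + (0.75)²] = 0.35646 kg m^2.
The removed disk has mass m = M·πr²/(ab) = (5.2)·π(0.085)²/(0.51·0.75) = 0.30857 kg (same uniform areal density).
Its moment of inertia about the rotation axis (parallel-axis theorem): I_hole = (1/2)mr² + md² = (1/2)(0.30857)(0.085)² + (0.30857)(0.1)² = 0.0042005 kg m^2.
Treating the hole as negative mass, I = I₀ − I_hole = 0.35646 − 0.0042005 = 0.35226 kg m^2.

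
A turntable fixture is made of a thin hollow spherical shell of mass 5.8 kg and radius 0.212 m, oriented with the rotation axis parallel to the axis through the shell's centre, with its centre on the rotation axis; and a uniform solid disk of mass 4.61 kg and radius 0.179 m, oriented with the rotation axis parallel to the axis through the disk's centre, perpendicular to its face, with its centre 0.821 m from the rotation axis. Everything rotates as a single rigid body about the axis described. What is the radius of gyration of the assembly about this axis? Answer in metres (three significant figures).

0.568

Spherical shell: I_cm = (2/3)MR² = (2/3)(5.8)(0.212)² = 0.17378 kg m^2; axis through the centre, so I = 0.17378 kg m^2.
Solid disk: I_cm = (1/2)MR² = (1/2)(4.61)(0.179)² = 0.073855 kg m^2; centre at d = 0.821 m, so I = I_cm + Md² gives I = 0.073855 + (4.61)(0.821)² = 3.1812 kg m^2.
Total I = 3.355 kg m^2; total mass M = 10.41 kg.
k = √(I/M) = √(3.355/10.41) = 0.5677 m.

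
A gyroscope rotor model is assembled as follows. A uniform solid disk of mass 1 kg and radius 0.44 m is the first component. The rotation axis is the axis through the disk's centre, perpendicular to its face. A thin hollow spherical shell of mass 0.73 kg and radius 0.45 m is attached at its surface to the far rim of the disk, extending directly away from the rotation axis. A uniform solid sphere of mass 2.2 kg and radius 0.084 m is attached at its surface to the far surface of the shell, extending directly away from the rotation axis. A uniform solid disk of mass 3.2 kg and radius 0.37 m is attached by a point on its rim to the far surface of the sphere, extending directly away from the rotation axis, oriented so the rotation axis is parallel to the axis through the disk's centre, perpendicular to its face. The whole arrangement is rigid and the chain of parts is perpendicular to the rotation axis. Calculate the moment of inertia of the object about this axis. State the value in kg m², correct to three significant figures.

Solid disk: I_cm = (1/2)MR² = (1/2)(1)(0.44)² = 0.0968 kg m²; axis through the centre, so I = 0.0968 kg m².
Spherical shell: I_cm = (2/3)MR² = (2/3)(0.73)(0.45)² = 0.09855 kg m²; centre at d = 0.44 + 0.45 = 0.89 m, so I = I_cm + Md² gives I = 0.09855 + (0.73)(0.89)² = 0.67678 kg m².
Solid sphere: I_cm = (2/5)MR² = (2/5)(2.2)(0.084)² = 0.0062093 kg m²; centre at d = 0.44 + 0.45 + 0.45 + 0.084 = 1.424 m, so I = I_cm + Md² gives I = 0.0062093 + (2.2)(1.424)² = 4.4673 kg m².
Solid disk: I_cm = (1/2)MR² = (1/2)(3.2)(0.37)² = 0.21904 kg m²; centre at d = 0.44 + 0.45 + 0.45 + 0.084 + 0.084 + 0.37 = 1.878 m, so I = I_cm + Md² gives I = 0.21904 + (3.2)(1.878)² = 11.505 kg m².
Total I = 0.0968 + 0.67678 + 4.4673 + 11.505 = 16.746 kg m².

16.7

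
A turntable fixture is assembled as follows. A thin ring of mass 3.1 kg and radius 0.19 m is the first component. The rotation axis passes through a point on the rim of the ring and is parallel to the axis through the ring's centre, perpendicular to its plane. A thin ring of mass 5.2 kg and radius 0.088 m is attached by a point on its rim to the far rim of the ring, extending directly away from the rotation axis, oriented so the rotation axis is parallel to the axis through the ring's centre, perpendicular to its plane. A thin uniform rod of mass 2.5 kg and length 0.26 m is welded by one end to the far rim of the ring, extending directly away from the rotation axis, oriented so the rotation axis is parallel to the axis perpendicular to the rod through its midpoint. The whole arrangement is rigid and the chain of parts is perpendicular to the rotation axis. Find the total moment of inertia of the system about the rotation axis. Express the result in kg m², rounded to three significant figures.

Thin ring: I_cm = MR² = (3.1)(0.19)² = 0.11191 kg m²; centre at d = 0.19 m, so I = I_cm + Md² gives I = 0.11191 + (3.1)(0.19)² = 0.22382 kg m².
Thin ring: I_cm = MR² = (5.2)(0.088)² = 0.040269 kg m²; centre at d = 0.19 + 0.19 + 0.088 = 0.468 m, so I = I_cm + Md² gives I = 0.040269 + (5.2)(0.468)² = 1.1792 kg m².
Thin rod: I_cm = (1/12)ML² = (1/12)(2.5)(0.26)² = 0.014083 kg m²; centre at d = 0.19 + 0.19 + 0.088 + 0.088 + 0.13 = 0.686 m, so I = I_cm + Md² gives I = 0.014083 + (2.5)(0.686)² = 1.1906 kg m².
Total I = 0.22382 + 1.1792 + 1.1906 = 2.5936 kg m².

2.59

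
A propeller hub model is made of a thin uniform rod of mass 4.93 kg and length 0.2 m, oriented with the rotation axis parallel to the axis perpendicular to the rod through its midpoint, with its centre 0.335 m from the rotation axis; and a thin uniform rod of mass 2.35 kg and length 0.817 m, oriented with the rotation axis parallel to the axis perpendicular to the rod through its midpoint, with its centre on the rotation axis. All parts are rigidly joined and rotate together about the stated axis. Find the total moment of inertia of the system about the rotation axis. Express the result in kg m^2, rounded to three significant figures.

Thin rod: I_cm = (1/12)ML² = (1/12)(4.93)(0.2)² = 0.016433 kg m^2; centre at d = 0.335 m, so I = I_cm + Md² gives I = 0.016433 + (4.93)(0.335)² = 0.5697 kg m^2.
Thin rod: I_cm = (1/12)ML² = (1/12)(2.35)(0.817)² = 0.13072 kg m^2; axis through the centre, so I = 0.13072 kg m^2.
Total I = 0.5697 + 0.13072 = 0.70042 kg m^2.

0.700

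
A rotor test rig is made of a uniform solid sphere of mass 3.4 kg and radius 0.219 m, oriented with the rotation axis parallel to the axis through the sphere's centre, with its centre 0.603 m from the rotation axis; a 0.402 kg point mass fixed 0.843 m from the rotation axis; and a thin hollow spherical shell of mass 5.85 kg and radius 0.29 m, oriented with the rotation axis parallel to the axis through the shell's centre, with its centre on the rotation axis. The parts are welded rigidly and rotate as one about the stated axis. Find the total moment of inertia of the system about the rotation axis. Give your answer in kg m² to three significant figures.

1.92

Solid sphere: I_cm = (2/5)MR² = (2/5)(3.4)(0.219)² = 0.065227 kg m²; centre at d = 0.603 m, so the parallel axis theorem gives I = 0.065227 + (3.4)(0.603)² = 1.3015 kg m².
Point mass: I_cm = 0; centre at d = 0.843 m, so the parallel axis theorem gives I = 0 + (0.402)(0.843)² = 0.28568 kg m².
Spherical shell: I_cm = (2/3)MR² = (2/3)(5.85)(0.29)² = 0.32799 kg m²; axis through the centre, so I = 0.32799 kg m².
Total I = 1.3015 + 0.28568 + 0.32799 = 1.9152 kg m².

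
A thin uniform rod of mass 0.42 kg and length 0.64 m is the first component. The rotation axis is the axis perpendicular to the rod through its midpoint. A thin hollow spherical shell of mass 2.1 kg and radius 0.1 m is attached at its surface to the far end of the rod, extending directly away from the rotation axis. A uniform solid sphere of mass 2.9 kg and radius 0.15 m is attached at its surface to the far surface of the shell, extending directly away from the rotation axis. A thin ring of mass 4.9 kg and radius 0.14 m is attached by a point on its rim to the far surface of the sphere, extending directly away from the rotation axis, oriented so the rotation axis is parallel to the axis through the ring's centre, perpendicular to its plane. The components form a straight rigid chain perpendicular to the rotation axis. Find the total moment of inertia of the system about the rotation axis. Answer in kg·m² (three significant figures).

6.34

Thin rod: I_cm = (1/12)ML² = (1/12)(0.42)(0.64)² = 0.014336 kg·m²; axis through the centre, so I = 0.014336 kg·m².
Spherical shell: I_cm = (2/3)MR² = (2/3)(2.1)(0.1)² = 0.014 kg·m²; centre at d = 0.32 + 0.1 = 0.42 m, so the parallel axis theorem gives I = 0.014 + (2.1)(0.42)² = 0.38444 kg·m².
Solid sphere: I_cm = (2/5)MR² = (2/5)(2.9)(0.15)² = 0.0261 kg·m²; centre at d = 0.32 + 0.1 + 0.1 + 0.15 = 0.67 m, so the parallel axis theorem gives I = 0.0261 + (2.9)(0.67)² = 1.3279 kg·m².
Thin ring: I_cm = MR² = (4.9)(0.14)² = 0.09604 kg·m²; centre at d = 0.32 + 0.1 + 0.1 + 0.15 + 0.15 + 0.14 = 0.96 m, so the parallel axis theorem gives I = 0.09604 + (4.9)(0.96)² = 4.6119 kg·m².
Total I = 0.014336 + 0.38444 + 1.3279 + 4.6119 = 6.3386 kg·m².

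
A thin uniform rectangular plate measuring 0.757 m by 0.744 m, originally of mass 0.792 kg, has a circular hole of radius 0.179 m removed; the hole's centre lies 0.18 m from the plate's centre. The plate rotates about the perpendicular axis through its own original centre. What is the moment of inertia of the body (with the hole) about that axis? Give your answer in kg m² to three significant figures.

Unpierced body about its centre: I₀ = (1/12)M(a²+b²) = (1/12)(0.792)[(0.757)² + (0.744)²] = 0.074355 kg m².
The removed disk has mass m = M·πr²/(ab) = (0.792)·π(0.179)²/(0.757·0.744) = 0.14155 kg (same uniform areal density).
Its moment of inertia about the rotation axis (parallel-axis theorem): I_hole = (1/2)mr² + md² = (1/2)(0.14155)(0.179)² + (0.14155)(0.18)² = 0.006854 kg m².
Treating the hole as negative mass, I = I₀ − I_hole = 0.074355 − 0.006854 = 0.067501 kg m².

0.0675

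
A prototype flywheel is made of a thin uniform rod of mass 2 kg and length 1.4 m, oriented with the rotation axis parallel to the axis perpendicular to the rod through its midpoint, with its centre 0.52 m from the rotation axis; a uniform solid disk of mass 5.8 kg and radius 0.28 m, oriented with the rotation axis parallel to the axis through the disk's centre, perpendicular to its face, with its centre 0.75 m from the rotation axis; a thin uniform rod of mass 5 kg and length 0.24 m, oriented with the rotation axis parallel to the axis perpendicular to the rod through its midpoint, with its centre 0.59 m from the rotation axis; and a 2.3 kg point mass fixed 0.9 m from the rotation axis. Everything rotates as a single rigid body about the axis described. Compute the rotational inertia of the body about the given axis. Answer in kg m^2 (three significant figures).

7.98

Thin rod: I_cm = (1/12)ML² = (1/12)(2)(1.4)² = 0.32667 kg m^2; centre at d = 0.52 m, so the parallel axis theorem gives I = 0.32667 + (2)(0.52)² = 0.86747 kg m^2.
Solid disk: I_cm = (1/2)MR² = (1/2)(5.8)(0.28)² = 0.22736 kg m^2; centre at d = 0.75 m, so the parallel axis theorem gives I = 0.22736 + (5.8)(0.75)² = 3.4899 kg m^2.
Thin rod: I_cm = (1/12)ML² = (1/12)(5)(0.24)² = 0.024 kg m^2; centre at d = 0.59 m, so the parallel axis theorem gives I = 0.024 + (5)(0.59)² = 1.7645 kg m^2.
Point mass: I_cm = 0; centre at d = 0.9 m, so the parallel axis theorem gives I = 0 + (2.3)(0.9)² = 1.863 kg m^2.
Total I = 0.86747 + 3.4899 + 1.7645 + 1.863 = 7.9848 kg m^2.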